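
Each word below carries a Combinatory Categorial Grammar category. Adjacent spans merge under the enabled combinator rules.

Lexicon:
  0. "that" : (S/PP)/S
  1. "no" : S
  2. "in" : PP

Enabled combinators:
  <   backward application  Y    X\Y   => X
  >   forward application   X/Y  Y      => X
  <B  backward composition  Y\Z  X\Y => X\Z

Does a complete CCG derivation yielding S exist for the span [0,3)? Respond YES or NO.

YES

[0,3] S   >
  [0,2] S/PP   >
    [0,1] "that" : (S/PP)/S
    [1,2] "no" : S
  [2,3] "in" : PP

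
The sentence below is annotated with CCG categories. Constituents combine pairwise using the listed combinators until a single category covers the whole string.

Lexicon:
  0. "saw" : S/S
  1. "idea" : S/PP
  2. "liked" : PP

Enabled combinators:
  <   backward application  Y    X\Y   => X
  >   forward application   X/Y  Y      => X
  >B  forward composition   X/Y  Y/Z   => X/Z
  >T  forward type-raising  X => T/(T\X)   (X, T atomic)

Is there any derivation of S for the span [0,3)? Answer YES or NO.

YES

[0,3] S   >
  [0,2] S/PP   >B
    [0,1] "saw" : S/S
    [1,2] "idea" : S/PP
  [2,3] "liked" : PP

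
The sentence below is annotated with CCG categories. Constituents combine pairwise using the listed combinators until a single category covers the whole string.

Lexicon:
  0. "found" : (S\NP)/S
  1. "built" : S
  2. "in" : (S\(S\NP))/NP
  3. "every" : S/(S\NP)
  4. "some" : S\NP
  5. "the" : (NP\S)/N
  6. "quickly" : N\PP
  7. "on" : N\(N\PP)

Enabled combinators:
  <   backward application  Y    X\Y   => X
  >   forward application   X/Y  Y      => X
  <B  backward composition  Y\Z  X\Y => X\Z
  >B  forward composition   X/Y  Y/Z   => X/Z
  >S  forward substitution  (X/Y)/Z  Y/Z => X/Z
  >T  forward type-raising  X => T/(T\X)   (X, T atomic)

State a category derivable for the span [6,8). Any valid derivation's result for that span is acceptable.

[0,8] S   <
  [0,2] S\NP   >
    [0,1] "found" : (S\NP)/S
    [1,2] "built" : S
  [2,8] S\(S\NP)   >
    [2,3] "in" : (S\(S\NP))/NP
    [3,8] NP   <
      [3,5] S   >
        [3,4] "every" : S/(S\NP)
        [4,5] "some" : S\NP
      [5,8] NP\S   >
        [5,6] "the" : (NP\S)/N
        [6,8] N   <
          [6,7] "quickly" : N\PP
          [7,8] "on" : N\(N\PP)

N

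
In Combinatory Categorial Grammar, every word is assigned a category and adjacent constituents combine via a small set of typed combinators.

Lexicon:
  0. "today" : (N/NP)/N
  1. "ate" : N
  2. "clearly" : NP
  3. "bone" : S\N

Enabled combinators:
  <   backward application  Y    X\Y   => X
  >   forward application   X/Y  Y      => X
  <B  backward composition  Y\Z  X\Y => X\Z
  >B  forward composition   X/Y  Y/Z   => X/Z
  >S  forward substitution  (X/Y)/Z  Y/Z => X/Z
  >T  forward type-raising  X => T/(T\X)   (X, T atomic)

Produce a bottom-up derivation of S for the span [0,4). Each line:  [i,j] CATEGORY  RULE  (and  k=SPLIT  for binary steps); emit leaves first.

[0,1] (N/NP)/N  lex  "today"
[1,2] N  lex  "ate"
[0,2] N/NP  >  k=1
[2,3] NP  lex  "clearly"
[0,3] N  >  k=2
[3,4] S\N  lex  "bone"
[0,4] S  <  k=3

[0,4] S   <
  [0,3] N   >
    [0,2] N/NP   >
      [0,1] "today" : (N/NP)/N
      [1,2] "ate" : N
    [2,3] "clearly" : NP
  [3,4] "bone" : S\N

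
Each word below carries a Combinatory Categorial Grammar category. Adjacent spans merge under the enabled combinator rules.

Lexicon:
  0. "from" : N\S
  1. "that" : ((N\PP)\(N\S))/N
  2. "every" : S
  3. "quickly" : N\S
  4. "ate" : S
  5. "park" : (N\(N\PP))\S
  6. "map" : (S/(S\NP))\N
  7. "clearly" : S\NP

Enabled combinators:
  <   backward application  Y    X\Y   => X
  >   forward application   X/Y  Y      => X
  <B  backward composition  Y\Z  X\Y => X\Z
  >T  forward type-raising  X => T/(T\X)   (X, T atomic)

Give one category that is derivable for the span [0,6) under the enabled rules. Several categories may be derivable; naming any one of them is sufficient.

[0,8] S   >
  [0,7] S/(S\NP)   <
    [0,6] N   <
      [0,4] N\PP   <
        [0,1] "from" : N\S
        [1,4] (N\PP)\(N\S)   >
          [1,2] "that" : ((N\PP)\(N\S))/N
          [2,4] N   <
            [2,3] "every" : S
            [3,4] "quickly" : N\S
      [4,6] N\(N\PP)   <
        [4,5] "ate" : S
        [5,6] "park" : (N\(N\PP))\S
    [6,7] "map" : (S/(S\NP))\N
  [7,8] "clearly" : S\NP

N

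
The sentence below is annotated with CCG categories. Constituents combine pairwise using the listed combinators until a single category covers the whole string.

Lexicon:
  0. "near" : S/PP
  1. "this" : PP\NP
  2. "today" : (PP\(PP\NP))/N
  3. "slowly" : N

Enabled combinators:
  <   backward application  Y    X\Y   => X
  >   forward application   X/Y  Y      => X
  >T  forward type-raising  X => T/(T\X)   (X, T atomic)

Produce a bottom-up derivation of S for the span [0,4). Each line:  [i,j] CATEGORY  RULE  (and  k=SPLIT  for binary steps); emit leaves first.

[0,4] S   >
  [0,1] "near" : S/PP
  [1,4] PP   <
    [1,2] "this" : PP\NP
    [2,4] PP\(PP\NP)   >
      [2,3] "today" : (PP\(PP\NP))/N
      [3,4] "slowly" : N

[0,1] S/PP  lex  "near"
[1,2] PP\NP  lex  "this"
[2,3] (PP\(PP\NP))/N  lex  "today"
[3,4] N  lex  "slowly"
[2,4] PP\(PP\NP)  >  k=3
[1,4] PP  <  k=2
[0,4] S  >  k=1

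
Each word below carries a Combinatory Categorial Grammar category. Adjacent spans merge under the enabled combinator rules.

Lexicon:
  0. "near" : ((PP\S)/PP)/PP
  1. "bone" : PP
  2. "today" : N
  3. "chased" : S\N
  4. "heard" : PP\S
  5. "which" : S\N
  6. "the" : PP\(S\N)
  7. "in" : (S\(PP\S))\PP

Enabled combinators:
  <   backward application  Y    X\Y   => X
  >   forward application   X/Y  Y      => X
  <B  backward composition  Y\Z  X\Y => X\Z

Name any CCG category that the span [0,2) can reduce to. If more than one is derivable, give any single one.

(PP\S)/PP

[0,8] S   <
  [0,5] PP\S   >
    [0,2] (PP\S)/PP   >
      [0,1] "near" : ((PP\S)/PP)/PP
      [1,2] "bone" : PP
    [2,5] PP   <
      [2,4] S   <
        [2,3] "today" : N
        [3,4] "chased" : S\N
      [4,5] "heard" : PP\S
  [5,8] S\(PP\S)   <
    [5,7] PP   <
      [5,6] "which" : S\N
      [6,7] "the" : PP\(S\N)
    [7,8] "in" : (S\(PP\S))\PP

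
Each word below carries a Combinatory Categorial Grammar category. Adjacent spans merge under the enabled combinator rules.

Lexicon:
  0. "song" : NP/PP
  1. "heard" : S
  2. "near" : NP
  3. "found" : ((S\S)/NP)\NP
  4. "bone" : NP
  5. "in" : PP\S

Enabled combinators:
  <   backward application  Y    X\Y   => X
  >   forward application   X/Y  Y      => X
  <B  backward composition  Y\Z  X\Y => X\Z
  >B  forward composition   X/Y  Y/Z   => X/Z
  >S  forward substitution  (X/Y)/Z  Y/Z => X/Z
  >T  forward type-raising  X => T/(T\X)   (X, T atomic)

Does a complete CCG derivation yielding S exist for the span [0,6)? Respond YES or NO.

NP/PP S NP ((S\S)/NP)\NP NP PP\S
CKY chart[0,6] = {N/(N\NP), NP, NP/(NP\NP), NP/(PP\PP), PP/(PP\NP), S/(S\NP)}; S ∉ chart

NO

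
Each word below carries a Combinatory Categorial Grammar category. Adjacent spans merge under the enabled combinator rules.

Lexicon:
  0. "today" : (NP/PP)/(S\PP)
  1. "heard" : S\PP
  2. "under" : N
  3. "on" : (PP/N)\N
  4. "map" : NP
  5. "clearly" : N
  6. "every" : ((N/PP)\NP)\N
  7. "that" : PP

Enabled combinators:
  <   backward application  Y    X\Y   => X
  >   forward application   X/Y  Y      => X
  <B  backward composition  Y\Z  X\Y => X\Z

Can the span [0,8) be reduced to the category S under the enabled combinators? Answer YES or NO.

NO

(NP/PP)/(S\PP) S\PP N (PP/N)\N NP N ((N/PP)\NP)\N PP
CKY chart[0,8] = {NP}; S ∉ chart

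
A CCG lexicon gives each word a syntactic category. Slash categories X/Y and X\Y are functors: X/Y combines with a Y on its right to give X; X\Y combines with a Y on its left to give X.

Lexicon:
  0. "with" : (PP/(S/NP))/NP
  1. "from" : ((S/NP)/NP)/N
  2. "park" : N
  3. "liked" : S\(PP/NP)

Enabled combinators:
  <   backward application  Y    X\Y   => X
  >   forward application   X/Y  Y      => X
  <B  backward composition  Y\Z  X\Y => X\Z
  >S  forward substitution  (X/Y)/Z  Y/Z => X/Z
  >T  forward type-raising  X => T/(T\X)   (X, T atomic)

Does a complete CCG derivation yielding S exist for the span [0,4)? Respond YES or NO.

YES

[0,4] S   <
  [0,3] PP/NP   >S
    [0,1] "with" : (PP/(S/NP))/NP
    [1,3] (S/NP)/NP   >
      [1,2] "from" : ((S/NP)/NP)/N
      [2,3] "park" : N
  [3,4] "liked" : S\(PP/NP)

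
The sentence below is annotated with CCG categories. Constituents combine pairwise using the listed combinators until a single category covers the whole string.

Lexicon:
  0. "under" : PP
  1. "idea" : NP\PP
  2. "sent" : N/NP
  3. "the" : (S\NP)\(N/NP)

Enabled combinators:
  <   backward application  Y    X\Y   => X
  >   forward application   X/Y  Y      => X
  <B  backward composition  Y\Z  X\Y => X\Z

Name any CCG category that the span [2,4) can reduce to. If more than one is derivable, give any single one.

[0,4] S   <
  [0,2] NP   <
    [0,1] "under" : PP
    [1,2] "idea" : NP\PP
  [2,4] S\NP   <
    [2,3] "sent" : N/NP
    [3,4] "the" : (S\NP)\(N/NP)

S\NP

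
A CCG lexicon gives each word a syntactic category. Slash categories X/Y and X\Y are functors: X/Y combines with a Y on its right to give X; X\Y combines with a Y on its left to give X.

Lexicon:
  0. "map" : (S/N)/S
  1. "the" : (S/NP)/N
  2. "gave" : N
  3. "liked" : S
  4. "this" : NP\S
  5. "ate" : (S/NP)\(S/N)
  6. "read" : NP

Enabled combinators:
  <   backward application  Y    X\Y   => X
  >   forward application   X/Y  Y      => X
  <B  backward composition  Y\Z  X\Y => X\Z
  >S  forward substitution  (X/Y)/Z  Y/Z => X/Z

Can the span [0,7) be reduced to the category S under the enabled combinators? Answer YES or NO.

[0,7] S   >
  [0,6] S/NP   <
    [0,5] S/N   >
      [0,1] "map" : (S/N)/S
      [1,5] S   >
        [1,3] S/NP   >
          [1,2] "the" : (S/NP)/N
          [2,3] "gave" : N
        [3,5] NP   <
          [3,4] "liked" : S
          [4,5] "this" : NP\S
    [5,6] "ate" : (S/NP)\(S/N)
  [6,7] "read" : NP

YES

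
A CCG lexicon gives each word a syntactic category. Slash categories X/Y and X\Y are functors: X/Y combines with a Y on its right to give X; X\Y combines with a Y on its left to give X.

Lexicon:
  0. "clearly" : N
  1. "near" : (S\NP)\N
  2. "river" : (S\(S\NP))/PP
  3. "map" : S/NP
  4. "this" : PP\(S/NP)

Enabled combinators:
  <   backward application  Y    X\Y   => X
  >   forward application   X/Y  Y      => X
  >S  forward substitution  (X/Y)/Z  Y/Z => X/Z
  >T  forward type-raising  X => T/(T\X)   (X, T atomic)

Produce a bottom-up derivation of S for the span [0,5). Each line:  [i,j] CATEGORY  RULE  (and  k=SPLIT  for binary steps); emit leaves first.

[0,1] N  lex  "clearly"
[1,2] (S\NP)\N  lex  "near"
[0,2] S\NP  <  k=1
[2,3] (S\(S\NP))/PP  lex  "river"
[3,4] S/NP  lex  "map"
[4,5] PP\(S/NP)  lex  "this"
[3,5] PP  <  k=4
[2,5] S\(S\NP)  >  k=3
[0,5] S  <  k=2

[0,5] S   <
  [0,2] S\NP   <
    [0,1] "clearly" : N
    [1,2] "near" : (S\NP)\N
  [2,5] S\(S\NP)   >
    [2,3] "river" : (S\(S\NP))/PP
    [3,5] PP   <
      [3,4] "map" : S/NP
      [4,5] "this" : PP\(S/NP)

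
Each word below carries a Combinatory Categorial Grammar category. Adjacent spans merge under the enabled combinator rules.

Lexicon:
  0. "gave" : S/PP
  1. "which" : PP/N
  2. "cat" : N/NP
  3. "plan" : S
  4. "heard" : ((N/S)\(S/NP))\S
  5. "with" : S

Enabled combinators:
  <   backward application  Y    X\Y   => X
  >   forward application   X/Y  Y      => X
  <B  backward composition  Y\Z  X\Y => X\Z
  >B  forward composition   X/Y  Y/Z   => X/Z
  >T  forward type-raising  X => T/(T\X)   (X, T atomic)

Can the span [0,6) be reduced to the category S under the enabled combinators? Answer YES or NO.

NO

S/PP PP/N N/NP S ((N/S)\(S/NP))\S S
CKY chart[0,6] = {N, N/(N\N), N/(S\S), NP/(NP\N), PP/(PP\N), S/(S\N)}; S ∉ chart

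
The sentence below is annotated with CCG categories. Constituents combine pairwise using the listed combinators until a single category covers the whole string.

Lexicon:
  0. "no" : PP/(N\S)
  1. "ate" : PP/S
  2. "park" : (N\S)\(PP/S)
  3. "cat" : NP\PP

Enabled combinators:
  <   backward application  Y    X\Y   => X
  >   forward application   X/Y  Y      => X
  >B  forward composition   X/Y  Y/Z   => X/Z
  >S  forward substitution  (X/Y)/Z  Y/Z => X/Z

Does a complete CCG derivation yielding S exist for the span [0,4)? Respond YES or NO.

NO

PP/(N\S) PP/S (N\S)\(PP/S) NP\PP
CKY chart[0,4] = {NP}; S ∉ chart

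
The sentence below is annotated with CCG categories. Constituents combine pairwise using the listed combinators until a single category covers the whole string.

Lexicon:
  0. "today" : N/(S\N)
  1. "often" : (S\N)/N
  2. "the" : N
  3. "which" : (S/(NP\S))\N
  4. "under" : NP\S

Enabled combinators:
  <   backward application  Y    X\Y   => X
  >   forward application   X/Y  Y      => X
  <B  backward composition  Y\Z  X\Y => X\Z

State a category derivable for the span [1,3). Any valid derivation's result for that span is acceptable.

[0,5] S   >
  [0,4] S/(NP\S)   <
    [0,3] N   >
      [0,1] "today" : N/(S\N)
      [1,3] S\N   >
        [1,2] "often" : (S\N)/N
        [2,3] "the" : N
    [3,4] "which" : (S/(NP\S))\N
  [4,5] "under" : NP\S

S\N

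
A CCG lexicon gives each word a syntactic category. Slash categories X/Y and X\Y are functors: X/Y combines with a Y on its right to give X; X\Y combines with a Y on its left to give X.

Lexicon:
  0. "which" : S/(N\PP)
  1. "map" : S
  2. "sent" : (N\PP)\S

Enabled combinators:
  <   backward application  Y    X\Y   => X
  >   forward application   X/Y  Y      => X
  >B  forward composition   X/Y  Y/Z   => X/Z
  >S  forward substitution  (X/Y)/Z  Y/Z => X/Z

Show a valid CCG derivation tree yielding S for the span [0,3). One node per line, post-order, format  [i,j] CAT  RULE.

[0,3] S   >
  [0,1] "which" : S/(N\PP)
  [1,3] N\PP   <
    [1,2] "map" : S
    [2,3] "sent" : (N\PP)\S

[0,1] S/(N\PP)  lex  "which"
[1,2] S  lex  "map"
[2,3] (N\PP)\S  lex  "sent"
[1,3] N\PP  <  k=2
[0,3] S  >  k=1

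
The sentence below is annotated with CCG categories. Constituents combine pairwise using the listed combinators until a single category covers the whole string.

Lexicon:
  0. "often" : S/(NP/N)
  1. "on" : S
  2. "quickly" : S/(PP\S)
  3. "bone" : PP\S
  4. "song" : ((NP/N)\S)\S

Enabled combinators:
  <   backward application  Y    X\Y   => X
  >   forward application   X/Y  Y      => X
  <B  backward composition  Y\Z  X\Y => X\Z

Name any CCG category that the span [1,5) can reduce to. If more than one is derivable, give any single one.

NP/N

[0,5] S   >
  [0,1] "often" : S/(NP/N)
  [1,5] NP/N   <
    [1,2] "on" : S
    [2,5] (NP/N)\S   <
      [2,4] S   >
        [2,3] "quickly" : S/(PP\S)
        [3,4] "bone" : PP\S
      [4,5] "song" : ((NP/N)\S)\S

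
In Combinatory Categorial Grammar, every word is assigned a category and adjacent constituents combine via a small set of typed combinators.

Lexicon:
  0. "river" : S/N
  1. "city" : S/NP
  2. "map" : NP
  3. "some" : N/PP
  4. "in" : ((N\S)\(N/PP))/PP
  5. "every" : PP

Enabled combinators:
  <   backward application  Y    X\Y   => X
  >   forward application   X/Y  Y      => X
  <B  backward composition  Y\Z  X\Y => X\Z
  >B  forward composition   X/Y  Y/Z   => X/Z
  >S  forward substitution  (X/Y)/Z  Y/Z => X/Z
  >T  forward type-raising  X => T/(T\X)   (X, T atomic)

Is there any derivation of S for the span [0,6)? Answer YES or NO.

YES

[0,6] S   >
  [0,1] "river" : S/N
  [1,6] N   <
    [1,3] S   >
      [1,2] "city" : S/NP
      [2,3] "map" : NP
    [3,6] N\S   <
      [3,4] "some" : N/PP
      [4,6] (N\S)\(N/PP)   >
        [4,5] "in" : ((N\S)\(N/PP))/PP
        [5,6] "every" : PP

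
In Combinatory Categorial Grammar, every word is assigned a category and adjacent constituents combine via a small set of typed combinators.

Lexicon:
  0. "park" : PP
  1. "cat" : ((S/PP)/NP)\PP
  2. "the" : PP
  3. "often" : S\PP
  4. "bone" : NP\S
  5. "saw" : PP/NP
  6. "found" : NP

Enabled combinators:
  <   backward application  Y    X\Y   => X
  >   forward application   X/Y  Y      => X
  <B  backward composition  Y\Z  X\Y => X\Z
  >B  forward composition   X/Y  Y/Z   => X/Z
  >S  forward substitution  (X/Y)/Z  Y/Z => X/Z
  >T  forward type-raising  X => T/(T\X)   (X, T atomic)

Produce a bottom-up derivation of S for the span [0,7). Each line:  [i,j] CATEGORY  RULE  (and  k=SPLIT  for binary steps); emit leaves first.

[0,7] S   >
  [0,5] S/PP   >
    [0,2] (S/PP)/NP   <
      [0,1] "park" : PP
      [1,2] "cat" : ((S/PP)/NP)\PP
    [2,5] NP   <
      [2,3] "the" : PP
      [3,5] NP\PP   <B
        [3,4] "often" : S\PP
        [4,5] "bone" : NP\S
  [5,7] PP   >
    [5,6] "saw" : PP/NP
    [6,7] "found" : NP

[0,1] PP  lex  "park"
[1,2] ((S/PP)/NP)\PP  lex  "cat"
[0,2] (S/PP)/NP  <  k=1
[2,3] PP  lex  "the"
[3,4] S\PP  lex  "often"
[4,5] NP\S  lex  "bone"
[3,5] NP\PP  <B  k=4
[2,5] NP  <  k=3
[0,5] S/PP  >  k=2
[5,6] PP/NP  lex  "saw"
[6,7] NP  lex  "found"
[5,7] PP  >  k=6
[0,7] S  >  k=5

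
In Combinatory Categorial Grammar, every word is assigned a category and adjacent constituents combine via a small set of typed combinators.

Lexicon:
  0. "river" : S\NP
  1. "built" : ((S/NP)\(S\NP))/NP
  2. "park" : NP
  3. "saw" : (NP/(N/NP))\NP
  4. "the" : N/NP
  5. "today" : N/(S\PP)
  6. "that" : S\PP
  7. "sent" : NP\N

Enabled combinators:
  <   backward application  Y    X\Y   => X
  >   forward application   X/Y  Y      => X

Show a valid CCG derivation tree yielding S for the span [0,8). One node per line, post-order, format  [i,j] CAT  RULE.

[0,8] S   >
  [0,5] S/NP   <
    [0,1] "river" : S\NP
    [1,5] (S/NP)\(S\NP)   >
      [1,2] "built" : ((S/NP)\(S\NP))/NP
      [2,5] NP   >
        [2,4] NP/(N/NP)   <
          [2,3] "park" : NP
          [3,4] "saw" : (NP/(N/NP))\NP
        [4,5] "the" : N/NP
  [5,8] NP   <
    [5,7] N   >
      [5,6] "today" : N/(S\PP)
      [6,7] "that" : S\PP
    [7,8] "sent" : NP\N

[0,1] S\NP  lex  "river"
[1,2] ((S/NP)\(S\NP))/NP  lex  "built"
[2,3] NP  lex  "park"
[3,4] (NP/(N/NP))\NP  lex  "saw"
[2,4] NP/(N/NP)  <  k=3
[4,5] N/NP  lex  "the"
[2,5] NP  >  k=4
[1,5] (S/NP)\(S\NP)  >  k=2
[0,5] S/NP  <  k=1
[5,6] N/(S\PP)  lex  "today"
[6,7] S\PP  lex  "that"
[5,7] N  >  k=6
[7,8] NP\N  lex  "sent"
[5,8] NP  <  k=7
[0,8] S  >  k=5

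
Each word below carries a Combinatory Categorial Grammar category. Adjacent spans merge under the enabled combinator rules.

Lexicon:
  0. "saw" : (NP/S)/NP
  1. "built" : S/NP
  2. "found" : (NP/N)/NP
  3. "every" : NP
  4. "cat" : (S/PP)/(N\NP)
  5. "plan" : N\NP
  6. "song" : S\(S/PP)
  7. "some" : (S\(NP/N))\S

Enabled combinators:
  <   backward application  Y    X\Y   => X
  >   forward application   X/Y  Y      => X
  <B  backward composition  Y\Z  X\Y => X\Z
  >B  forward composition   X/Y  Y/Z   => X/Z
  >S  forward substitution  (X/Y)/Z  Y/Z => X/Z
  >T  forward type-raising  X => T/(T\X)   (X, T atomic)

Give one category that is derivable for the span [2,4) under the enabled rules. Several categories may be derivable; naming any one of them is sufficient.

[0,8] S   <
  [0,4] NP/N   >B
    [0,2] NP/NP   >S
      [0,1] "saw" : (NP/S)/NP
      [1,2] "built" : S/NP
    [2,4] NP/N   >
      [2,3] "found" : (NP/N)/NP
      [3,4] "every" : NP
  [4,8] S\(NP/N)   <
    [4,7] S   <
      [4,6] S/PP   >
        [4,5] "cat" : (S/PP)/(N\NP)
        [5,6] "plan" : N\NP
      [6,7] "song" : S\(S/PP)
    [7,8] "some" : (S\(NP/N))\S

NP/N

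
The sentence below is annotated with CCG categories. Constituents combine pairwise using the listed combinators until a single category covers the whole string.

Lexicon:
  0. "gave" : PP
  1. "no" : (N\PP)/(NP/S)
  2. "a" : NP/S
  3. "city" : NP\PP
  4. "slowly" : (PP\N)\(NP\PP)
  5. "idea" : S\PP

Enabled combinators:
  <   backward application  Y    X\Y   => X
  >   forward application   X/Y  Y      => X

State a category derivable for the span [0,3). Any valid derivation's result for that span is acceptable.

N

[0,6] S   <
  [0,5] PP   <
    [0,3] N   <
      [0,1] "gave" : PP
      [1,3] N\PP   >
        [1,2] "no" : (N\PP)/(NP/S)
        [2,3] "a" : NP/S
    [3,5] PP\N   <
      [3,4] "city" : NP\PP
      [4,5] "slowly" : (PP\N)\(NP\PP)
  [5,6] "idea" : S\PP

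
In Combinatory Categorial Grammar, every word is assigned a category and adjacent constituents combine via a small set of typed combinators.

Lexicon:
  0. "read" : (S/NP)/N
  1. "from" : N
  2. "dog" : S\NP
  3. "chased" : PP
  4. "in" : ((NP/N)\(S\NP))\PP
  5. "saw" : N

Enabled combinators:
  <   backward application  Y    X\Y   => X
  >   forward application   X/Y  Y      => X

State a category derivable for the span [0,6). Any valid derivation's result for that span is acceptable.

S

[0,6] S   >
  [0,2] S/NP   >
    [0,1] "read" : (S/NP)/N
    [1,2] "from" : N
  [2,6] NP   >
    [2,5] NP/N   <
      [2,3] "dog" : S\NP
      [3,5] (NP/N)\(S\NP)   <
        [3,4] "chased" : PP
        [4,5] "in" : ((NP/N)\(S\NP))\PP
    [5,6] "saw" : N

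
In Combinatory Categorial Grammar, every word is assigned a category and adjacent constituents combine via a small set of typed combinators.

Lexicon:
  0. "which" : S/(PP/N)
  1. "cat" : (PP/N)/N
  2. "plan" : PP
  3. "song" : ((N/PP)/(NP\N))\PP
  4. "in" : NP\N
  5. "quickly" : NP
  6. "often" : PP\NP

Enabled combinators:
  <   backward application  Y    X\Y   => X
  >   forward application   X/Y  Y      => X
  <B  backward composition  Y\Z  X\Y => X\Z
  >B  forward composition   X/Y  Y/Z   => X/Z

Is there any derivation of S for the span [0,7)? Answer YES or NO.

[0,7] S   >
  [0,2] S/N   >B
    [0,1] "which" : S/(PP/N)
    [1,2] "cat" : (PP/N)/N
  [2,7] N   >
    [2,5] N/PP   >
      [2,4] (N/PP)/(NP\N)   <
        [2,3] "plan" : PP
        [3,4] "song" : ((N/PP)/(NP\N))\PP
      [4,5] "in" : NP\N
    [5,7] PP   <
      [5,6] "quickly" : NP
      [6,7] "often" : PP\NP

YES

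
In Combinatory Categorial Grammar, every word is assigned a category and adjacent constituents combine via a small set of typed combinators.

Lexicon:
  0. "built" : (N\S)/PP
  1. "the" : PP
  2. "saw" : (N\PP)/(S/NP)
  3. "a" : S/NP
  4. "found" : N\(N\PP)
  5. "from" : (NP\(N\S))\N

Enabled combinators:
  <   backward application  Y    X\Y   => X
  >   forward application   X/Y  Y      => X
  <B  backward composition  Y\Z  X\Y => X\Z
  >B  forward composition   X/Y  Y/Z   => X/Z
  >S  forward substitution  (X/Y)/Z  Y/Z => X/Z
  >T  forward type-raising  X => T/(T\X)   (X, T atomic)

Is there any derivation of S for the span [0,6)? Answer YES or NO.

NO

(N\S)/PP PP (N\PP)/(S/NP) S/NP N\(N\PP) (NP\(N\S))\N
CKY chart[0,6] = {N/(N\NP), NP, NP/(NP\NP), PP/(PP\NP), S/(S\NP)}; S ∉ chart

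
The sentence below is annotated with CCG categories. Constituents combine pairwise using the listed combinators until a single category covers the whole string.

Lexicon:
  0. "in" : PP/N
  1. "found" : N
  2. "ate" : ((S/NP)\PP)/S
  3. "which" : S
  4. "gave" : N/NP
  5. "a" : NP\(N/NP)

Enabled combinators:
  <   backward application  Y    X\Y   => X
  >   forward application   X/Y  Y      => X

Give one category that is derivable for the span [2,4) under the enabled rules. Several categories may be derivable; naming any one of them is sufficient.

[0,6] S   >
  [0,4] S/NP   <
    [0,2] PP   >
      [0,1] "in" : PP/N
      [1,2] "found" : N
    [2,4] (S/NP)\PP   >
      [2,3] "ate" : ((S/NP)\PP)/S
      [3,4] "which" : S
  [4,6] NP   <
    [4,5] "gave" : N/NP
    [5,6] "a" : NP\(N/NP)

(S/NP)\PP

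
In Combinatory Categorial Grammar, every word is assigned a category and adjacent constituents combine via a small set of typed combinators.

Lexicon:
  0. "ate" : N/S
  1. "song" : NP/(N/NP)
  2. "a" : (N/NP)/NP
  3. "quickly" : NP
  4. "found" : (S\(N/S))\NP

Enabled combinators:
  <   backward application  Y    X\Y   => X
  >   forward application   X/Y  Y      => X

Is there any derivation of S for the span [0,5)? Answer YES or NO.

YES

[0,5] S   <
  [0,1] "ate" : N/S
  [1,5] S\(N/S)   <
    [1,4] NP   >
      [1,2] "song" : NP/(N/NP)
      [2,4] N/NP   >
        [2,3] "a" : (N/NP)/NP
        [3,4] "quickly" : NP
    [4,5] "found" : (S\(N/S))\NP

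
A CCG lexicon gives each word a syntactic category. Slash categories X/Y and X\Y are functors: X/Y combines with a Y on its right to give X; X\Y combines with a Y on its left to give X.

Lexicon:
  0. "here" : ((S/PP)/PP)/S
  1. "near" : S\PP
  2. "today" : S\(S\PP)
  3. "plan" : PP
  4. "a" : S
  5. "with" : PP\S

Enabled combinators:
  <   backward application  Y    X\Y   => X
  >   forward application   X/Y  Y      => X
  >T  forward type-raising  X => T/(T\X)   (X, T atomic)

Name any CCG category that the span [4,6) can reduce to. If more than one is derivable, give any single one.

PP

[0,6] S   >
  [0,4] S/PP   >
    [0,3] (S/PP)/PP   >
      [0,1] "here" : ((S/PP)/PP)/S
      [1,3] S   <
        [1,2] "near" : S\PP
        [2,3] "today" : S\(S\PP)
    [3,4] "plan" : PP
  [4,6] PP   <
    [4,5] "a" : S
    [5,6] "with" : PP\S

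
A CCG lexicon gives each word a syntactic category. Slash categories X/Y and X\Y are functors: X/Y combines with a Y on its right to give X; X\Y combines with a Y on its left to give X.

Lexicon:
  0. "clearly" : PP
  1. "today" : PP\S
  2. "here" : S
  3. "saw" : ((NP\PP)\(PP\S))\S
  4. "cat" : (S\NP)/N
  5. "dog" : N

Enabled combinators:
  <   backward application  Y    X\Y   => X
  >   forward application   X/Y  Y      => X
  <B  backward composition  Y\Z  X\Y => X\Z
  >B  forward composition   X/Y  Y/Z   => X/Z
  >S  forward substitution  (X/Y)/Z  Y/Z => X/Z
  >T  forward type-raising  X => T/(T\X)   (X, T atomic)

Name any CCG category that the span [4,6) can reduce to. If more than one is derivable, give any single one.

[0,6] S   <
  [0,1] "clearly" : PP
  [1,6] S\PP   <B
    [1,4] NP\PP   <
      [1,2] "today" : PP\S
      [2,4] (NP\PP)\(PP\S)   <
        [2,3] "here" : S
        [3,4] "saw" : ((NP\PP)\(PP\S))\S
    [4,6] S\NP   >
      [4,5] "cat" : (S\NP)/N
      [5,6] "dog" : N

S\NP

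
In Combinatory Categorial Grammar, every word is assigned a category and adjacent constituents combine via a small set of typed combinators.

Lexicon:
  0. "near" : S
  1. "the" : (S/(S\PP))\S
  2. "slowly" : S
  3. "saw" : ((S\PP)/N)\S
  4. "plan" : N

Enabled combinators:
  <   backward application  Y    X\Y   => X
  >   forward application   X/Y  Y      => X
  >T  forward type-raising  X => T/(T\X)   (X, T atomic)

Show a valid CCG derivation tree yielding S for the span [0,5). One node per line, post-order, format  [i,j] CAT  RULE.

[0,5] S   >
  [0,2] S/(S\PP)   <
    [0,1] "near" : S
    [1,2] "the" : (S/(S\PP))\S
  [2,5] S\PP   >
    [2,4] (S\PP)/N   <
      [2,3] "slowly" : S
      [3,4] "saw" : ((S\PP)/N)\S
    [4,5] "plan" : N

[0,1] S  lex  "near"
[1,2] (S/(S\PP))\S  lex  "the"
[0,2] S/(S\PP)  <  k=1
[2,3] S  lex  "slowly"
[3,4] ((S\PP)/N)\S  lex  "saw"
[2,4] (S\PP)/N  <  k=3
[4,5] N  lex  "plan"
[2,5] S\PP  >  k=4
[0,5] S  >  k=2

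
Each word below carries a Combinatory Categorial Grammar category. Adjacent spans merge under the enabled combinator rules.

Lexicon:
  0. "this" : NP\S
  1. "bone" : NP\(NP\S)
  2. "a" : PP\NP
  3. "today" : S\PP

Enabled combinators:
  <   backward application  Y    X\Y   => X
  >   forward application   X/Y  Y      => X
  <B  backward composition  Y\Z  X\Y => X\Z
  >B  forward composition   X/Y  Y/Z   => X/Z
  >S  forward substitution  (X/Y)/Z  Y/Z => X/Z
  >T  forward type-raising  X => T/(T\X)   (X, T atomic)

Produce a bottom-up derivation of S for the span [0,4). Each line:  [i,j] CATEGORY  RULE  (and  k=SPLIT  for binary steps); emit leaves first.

[0,4] S   <
  [0,3] PP   <
    [0,2] NP   <
      [0,1] "this" : NP\S
      [1,2] "bone" : NP\(NP\S)
    [2,3] "a" : PP\NP
  [3,4] "today" : S\PP

[0,1] NP\S  lex  "this"
[1,2] NP\(NP\S)  lex  "bone"
[0,2] NP  <  k=1
[2,3] PP\NP  lex  "a"
[0,3] PP  <  k=2
[3,4] S\PP  lex  "today"
[0,4] S  <  k=3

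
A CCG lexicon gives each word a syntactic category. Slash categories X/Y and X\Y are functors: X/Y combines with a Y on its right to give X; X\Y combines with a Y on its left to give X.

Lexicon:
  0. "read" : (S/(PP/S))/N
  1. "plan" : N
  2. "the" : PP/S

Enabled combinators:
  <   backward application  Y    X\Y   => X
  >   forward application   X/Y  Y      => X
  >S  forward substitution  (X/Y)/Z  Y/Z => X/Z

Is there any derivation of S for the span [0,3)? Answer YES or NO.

[0,3] S   >
  [0,2] S/(PP/S)   >
    [0,1] "read" : (S/(PP/S))/N
    [1,2] "plan" : N
  [2,3] "the" : PP/S

YES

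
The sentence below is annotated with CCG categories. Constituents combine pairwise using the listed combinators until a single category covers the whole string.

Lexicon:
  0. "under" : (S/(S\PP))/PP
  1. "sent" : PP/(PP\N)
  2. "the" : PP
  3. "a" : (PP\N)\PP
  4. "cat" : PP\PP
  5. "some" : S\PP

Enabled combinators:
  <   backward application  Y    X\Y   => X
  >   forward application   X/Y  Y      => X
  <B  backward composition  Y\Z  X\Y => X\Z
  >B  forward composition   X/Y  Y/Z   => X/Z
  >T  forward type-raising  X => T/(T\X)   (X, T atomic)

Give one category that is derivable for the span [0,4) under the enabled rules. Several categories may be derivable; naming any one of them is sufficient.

[0,6] S   >
  [0,4] S/(S\PP)   >
    [0,1] "under" : (S/(S\PP))/PP
    [1,4] PP   >
      [1,2] "sent" : PP/(PP\N)
      [2,4] PP\N   <
        [2,3] "the" : PP
        [3,4] "a" : (PP\N)\PP
  [4,6] S\PP   <B
    [4,5] "cat" : PP\PP
    [5,6] "some" : S\PP

S/(S\PP)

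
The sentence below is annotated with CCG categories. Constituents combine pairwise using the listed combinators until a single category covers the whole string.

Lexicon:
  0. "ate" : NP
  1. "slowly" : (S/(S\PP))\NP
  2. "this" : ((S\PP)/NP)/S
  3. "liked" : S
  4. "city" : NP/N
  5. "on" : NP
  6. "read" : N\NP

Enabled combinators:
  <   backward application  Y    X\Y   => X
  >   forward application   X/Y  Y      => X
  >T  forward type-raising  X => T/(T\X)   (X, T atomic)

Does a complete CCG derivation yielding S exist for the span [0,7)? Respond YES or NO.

[0,7] S   >
  [0,2] S/(S\PP)   <
    [0,1] "ate" : NP
    [1,2] "slowly" : (S/(S\PP))\NP
  [2,7] S\PP   >
    [2,4] (S\PP)/NP   >
      [2,3] "this" : ((S\PP)/NP)/S
      [3,4] "liked" : S
    [4,7] NP   >
      [4,5] "city" : NP/N
      [5,7] N   <
        [5,6] "on" : NP
        [6,7] "read" : N\NP

YES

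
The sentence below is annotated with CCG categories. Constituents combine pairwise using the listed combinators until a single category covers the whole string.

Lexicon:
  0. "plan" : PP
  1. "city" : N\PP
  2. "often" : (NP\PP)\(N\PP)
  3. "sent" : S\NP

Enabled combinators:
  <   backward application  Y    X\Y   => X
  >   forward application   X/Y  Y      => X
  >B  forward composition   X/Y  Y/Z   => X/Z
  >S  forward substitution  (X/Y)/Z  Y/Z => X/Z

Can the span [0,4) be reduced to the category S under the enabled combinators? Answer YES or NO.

[0,4] S   <
  [0,3] NP   <
    [0,1] "plan" : PP
    [1,3] NP\PP   <
      [1,2] "city" : N\PP
      [2,3] "often" : (NP\PP)\(N\PP)
  [3,4] "sent" : S\NP

YES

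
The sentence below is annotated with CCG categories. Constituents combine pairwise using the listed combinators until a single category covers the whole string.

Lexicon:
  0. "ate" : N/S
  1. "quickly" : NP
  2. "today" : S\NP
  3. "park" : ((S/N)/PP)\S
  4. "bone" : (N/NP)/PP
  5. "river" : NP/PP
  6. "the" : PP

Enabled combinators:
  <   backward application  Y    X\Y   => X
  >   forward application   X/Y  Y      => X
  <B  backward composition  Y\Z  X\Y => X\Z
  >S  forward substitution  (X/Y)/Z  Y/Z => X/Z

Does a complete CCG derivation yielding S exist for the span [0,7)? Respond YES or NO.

N/S NP S\NP ((S/N)/PP)\S (N/NP)/PP NP/PP PP
CKY chart[0,7] = {N}; S ∉ chart

NO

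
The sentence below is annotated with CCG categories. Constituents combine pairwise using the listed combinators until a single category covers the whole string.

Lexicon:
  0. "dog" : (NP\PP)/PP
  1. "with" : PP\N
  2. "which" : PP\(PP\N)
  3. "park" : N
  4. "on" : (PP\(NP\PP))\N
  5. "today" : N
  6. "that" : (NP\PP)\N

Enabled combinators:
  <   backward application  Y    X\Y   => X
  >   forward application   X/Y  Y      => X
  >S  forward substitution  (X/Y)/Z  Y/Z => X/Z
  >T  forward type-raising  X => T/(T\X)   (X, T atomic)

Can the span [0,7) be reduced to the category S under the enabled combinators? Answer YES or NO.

NO

(NP\PP)/PP PP\N PP\(PP\N) N (PP\(NP\PP))\N N (NP\PP)\N
CKY chart[0,7] = {N/(N\NP), NP, NP/(NP\NP), PP/(PP\NP), S/(S\NP)}; S ∉ chart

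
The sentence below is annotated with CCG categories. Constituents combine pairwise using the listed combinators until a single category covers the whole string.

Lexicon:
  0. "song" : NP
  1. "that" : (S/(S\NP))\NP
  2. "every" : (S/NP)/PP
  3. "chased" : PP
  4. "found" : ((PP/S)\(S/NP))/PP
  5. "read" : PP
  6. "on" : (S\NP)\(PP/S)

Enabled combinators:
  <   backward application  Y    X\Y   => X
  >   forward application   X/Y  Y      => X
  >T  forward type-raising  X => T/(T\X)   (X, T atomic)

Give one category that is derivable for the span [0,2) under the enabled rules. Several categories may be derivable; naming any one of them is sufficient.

S/(S\NP)

[0,7] S   >
  [0,2] S/(S\NP)   <
    [0,1] "song" : NP
    [1,2] "that" : (S/(S\NP))\NP
  [2,7] S\NP   <
    [2,6] PP/S   <
      [2,4] S/NP   >
        [2,3] "every" : (S/NP)/PP
        [3,4] "chased" : PP
      [4,6] (PP/S)\(S/NP)   >
        [4,5] "found" : ((PP/S)\(S/NP))/PP
        [5,6] "read" : PP
    [6,7] "on" : (S\NP)\(PP/S)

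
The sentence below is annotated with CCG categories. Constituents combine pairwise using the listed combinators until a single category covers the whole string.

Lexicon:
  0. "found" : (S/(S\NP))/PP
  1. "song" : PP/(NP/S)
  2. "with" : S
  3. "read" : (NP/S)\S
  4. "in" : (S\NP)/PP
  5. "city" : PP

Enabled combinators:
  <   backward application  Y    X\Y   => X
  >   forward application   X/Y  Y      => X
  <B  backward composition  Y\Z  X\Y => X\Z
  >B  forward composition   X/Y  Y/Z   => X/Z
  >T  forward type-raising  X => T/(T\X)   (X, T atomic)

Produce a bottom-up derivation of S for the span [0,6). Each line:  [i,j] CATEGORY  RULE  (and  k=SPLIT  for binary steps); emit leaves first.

[0,6] S   >
  [0,4] S/(S\NP)   >
    [0,1] "found" : (S/(S\NP))/PP
    [1,4] PP   >
      [1,2] "song" : PP/(NP/S)
      [2,4] NP/S   <
        [2,3] "with" : S
        [3,4] "read" : (NP/S)\S
  [4,6] S\NP   >
    [4,5] "in" : (S\NP)/PP
    [5,6] "city" : PP

[0,1] (S/(S\NP))/PP  lex  "found"
[1,2] PP/(NP/S)  lex  "song"
[2,3] S  lex  "with"
[3,4] (NP/S)\S  lex  "read"
[2,4] NP/S  <  k=3
[1,4] PP  >  k=2
[0,4] S/(S\NP)  >  k=1
[4,5] (S\NP)/PP  lex  "in"
[5,6] PP  lex  "city"
[4,6] S\NP  >  k=5
[0,6] S  >  k=4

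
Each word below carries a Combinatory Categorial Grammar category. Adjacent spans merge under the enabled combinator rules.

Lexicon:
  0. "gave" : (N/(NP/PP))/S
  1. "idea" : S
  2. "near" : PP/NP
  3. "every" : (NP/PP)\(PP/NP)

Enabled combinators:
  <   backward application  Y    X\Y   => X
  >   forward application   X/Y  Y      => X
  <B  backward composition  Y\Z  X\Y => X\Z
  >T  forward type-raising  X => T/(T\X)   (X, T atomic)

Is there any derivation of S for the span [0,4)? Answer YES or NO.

NO

(N/(NP/PP))/S S PP/NP (NP/PP)\(PP/NP)
CKY chart[0,4] = {N, N/(N\N), NP/(NP\N), PP/(PP\N), S/(S\N)}; S ∉ chart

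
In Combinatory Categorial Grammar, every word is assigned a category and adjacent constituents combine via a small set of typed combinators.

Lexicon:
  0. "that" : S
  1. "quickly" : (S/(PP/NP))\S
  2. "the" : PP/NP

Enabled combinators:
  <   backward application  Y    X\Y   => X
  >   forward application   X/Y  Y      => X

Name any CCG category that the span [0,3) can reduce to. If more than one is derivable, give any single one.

S

[0,3] S   >
  [0,2] S/(PP/NP)   <
    [0,1] "that" : S
    [1,2] "quickly" : (S/(PP/NP))\S
  [2,3] "the" : PP/NP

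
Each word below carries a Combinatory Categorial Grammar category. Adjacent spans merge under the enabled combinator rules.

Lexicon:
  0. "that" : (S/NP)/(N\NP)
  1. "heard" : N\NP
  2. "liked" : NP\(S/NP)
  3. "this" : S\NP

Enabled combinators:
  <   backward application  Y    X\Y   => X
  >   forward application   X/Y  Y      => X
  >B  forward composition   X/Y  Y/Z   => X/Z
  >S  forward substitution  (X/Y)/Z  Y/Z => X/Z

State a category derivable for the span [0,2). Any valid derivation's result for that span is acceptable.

S/NP

[0,4] S   <
  [0,3] NP   <
    [0,2] S/NP   >
      [0,1] "that" : (S/NP)/(N\NP)
      [1,2] "heard" : N\NP
    [2,3] "liked" : NP\(S/NP)
  [3,4] "this" : S\NP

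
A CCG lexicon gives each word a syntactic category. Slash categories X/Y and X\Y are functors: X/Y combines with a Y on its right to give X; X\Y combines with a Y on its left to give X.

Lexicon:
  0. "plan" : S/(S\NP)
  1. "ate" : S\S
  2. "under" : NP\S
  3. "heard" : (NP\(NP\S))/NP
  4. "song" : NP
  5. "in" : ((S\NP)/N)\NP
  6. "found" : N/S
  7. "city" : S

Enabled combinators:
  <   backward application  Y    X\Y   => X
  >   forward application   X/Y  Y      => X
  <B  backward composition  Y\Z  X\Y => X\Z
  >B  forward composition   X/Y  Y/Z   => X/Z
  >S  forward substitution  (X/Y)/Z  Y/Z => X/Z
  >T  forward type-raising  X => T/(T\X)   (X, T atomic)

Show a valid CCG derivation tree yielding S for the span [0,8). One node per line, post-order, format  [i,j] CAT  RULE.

[0,8] S   >
  [0,1] "plan" : S/(S\NP)
  [1,8] S\NP   >
    [1,6] (S\NP)/N   <
      [1,5] NP   <
        [1,3] NP\S   <B
          [1,2] "ate" : S\S
          [2,3] "under" : NP\S
        [3,5] NP\(NP\S)   >
          [3,4] "heard" : (NP\(NP\S))/NP
          [4,5] "song" : NP
      [5,6] "in" : ((S\NP)/N)\NP
    [6,8] N   >
      [6,7] "found" : N/S
      [7,8] "city" : S

[0,1] S/(S\NP)  lex  "plan"
[1,2] S\S  lex  "ate"
[2,3] NP\S  lex  "under"
[1,3] NP\S  <B  k=2
[3,4] (NP\(NP\S))/NP  lex  "heard"
[4,5] NP  lex  "song"
[3,5] NP\(NP\S)  >  k=4
[1,5] NP  <  k=3
[5,6] ((S\NP)/N)\NP  lex  "in"
[1,6] (S\NP)/N  <  k=5
[6,7] N/S  lex  "found"
[7,8] S  lex  "city"
[6,8] N  >  k=7
[1,8] S\NP  >  k=6
[0,8] S  >  k=1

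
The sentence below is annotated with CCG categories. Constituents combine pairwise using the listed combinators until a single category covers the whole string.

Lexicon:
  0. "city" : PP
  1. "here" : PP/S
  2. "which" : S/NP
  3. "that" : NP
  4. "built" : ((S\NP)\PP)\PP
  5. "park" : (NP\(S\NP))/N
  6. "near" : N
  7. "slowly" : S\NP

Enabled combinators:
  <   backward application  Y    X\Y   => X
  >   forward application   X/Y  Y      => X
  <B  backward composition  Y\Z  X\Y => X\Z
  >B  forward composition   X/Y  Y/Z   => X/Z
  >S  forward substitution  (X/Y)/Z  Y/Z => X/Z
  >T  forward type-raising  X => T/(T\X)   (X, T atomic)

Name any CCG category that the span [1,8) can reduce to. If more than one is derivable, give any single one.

S\PP

[0,8] S   <
  [0,1] "city" : PP
  [1,8] S\PP   <B
    [1,7] NP\PP   <B
      [1,5] (S\NP)\PP   <
        [1,4] PP   >
          [1,3] PP/NP   >B
            [1,2] "here" : PP/S
            [2,3] "which" : S/NP
          [3,4] "that" : NP
        [4,5] "built" : ((S\NP)\PP)\PP
      [5,7] NP\(S\NP)   >
        [5,6] "park" : (NP\(S\NP))/N
        [6,7] "near" : N
    [7,8] "slowly" : S\NP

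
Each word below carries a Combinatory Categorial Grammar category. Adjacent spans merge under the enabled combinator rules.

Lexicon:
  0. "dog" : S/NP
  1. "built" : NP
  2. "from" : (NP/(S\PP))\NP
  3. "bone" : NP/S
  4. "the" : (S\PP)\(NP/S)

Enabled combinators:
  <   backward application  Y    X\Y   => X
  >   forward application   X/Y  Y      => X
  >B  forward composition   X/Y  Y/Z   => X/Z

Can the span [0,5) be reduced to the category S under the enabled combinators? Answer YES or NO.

YES

[0,5] S   >
  [0,1] "dog" : S/NP
  [1,5] NP   >
    [1,3] NP/(S\PP)   <
      [1,2] "built" : NP
      [2,3] "from" : (NP/(S\PP))\NP
    [3,5] S\PP   <
      [3,4] "bone" : NP/S
      [4,5] "the" : (S\PP)\(NP/S)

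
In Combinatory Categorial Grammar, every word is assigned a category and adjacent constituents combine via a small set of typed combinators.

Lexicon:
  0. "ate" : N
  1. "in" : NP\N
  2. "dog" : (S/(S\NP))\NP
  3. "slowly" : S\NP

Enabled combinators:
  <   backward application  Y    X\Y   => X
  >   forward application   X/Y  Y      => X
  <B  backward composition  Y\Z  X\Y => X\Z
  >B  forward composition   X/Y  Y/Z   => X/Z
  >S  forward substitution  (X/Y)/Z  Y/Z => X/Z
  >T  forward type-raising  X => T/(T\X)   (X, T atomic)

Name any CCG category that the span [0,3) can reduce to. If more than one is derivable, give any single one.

[0,4] S   >
  [0,3] S/(S\NP)   <
    [0,2] NP   >
      [0,1] NP/(NP\N)   >T
        [0,1] "ate" : N
      [1,2] "in" : NP\N
    [2,3] "dog" : (S/(S\NP))\NP
  [3,4] "slowly" : S\NP

S/(S\NP)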